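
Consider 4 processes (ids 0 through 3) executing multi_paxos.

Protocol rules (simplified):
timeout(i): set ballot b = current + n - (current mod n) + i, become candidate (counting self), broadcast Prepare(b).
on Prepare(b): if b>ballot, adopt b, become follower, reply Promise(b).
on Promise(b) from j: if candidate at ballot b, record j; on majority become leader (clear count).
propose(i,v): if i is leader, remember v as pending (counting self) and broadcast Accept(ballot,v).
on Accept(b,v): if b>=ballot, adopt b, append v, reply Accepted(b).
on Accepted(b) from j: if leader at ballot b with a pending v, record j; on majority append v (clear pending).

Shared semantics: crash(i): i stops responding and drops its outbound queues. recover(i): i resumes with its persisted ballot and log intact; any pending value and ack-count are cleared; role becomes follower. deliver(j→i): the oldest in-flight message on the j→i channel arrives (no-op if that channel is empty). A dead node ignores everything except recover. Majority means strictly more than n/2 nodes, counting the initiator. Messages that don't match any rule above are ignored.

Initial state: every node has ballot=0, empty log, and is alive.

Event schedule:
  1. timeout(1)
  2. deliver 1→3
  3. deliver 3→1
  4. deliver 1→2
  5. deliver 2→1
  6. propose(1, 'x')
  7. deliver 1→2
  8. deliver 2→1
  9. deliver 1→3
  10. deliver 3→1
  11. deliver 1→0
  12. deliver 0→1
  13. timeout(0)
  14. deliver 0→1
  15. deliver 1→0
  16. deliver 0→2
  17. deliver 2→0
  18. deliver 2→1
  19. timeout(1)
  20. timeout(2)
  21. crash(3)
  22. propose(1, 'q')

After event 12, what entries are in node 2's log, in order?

e1 timeout(1): 1[cand,b=5,-]
e2 deliver 1→3: 3[foll,b=5,-]
e3 deliver 3→1: ·
e4 deliver 1→2: 2[foll,b=5,-]
e5 deliver 2→1: 1[lead,b=5,-]
e6 propose(1,'x'): ·
e7 deliver 1→2: 2[foll,b=5,x]
e8 deliver 2→1: ·
e9 deliver 1→3: 3[foll,b=5,x]
e10 deliver 3→1: 1[lead,b=5,x]
e11 deliver 1→0: 0[foll,b=5,-]
e12 deliver 0→1: ·

x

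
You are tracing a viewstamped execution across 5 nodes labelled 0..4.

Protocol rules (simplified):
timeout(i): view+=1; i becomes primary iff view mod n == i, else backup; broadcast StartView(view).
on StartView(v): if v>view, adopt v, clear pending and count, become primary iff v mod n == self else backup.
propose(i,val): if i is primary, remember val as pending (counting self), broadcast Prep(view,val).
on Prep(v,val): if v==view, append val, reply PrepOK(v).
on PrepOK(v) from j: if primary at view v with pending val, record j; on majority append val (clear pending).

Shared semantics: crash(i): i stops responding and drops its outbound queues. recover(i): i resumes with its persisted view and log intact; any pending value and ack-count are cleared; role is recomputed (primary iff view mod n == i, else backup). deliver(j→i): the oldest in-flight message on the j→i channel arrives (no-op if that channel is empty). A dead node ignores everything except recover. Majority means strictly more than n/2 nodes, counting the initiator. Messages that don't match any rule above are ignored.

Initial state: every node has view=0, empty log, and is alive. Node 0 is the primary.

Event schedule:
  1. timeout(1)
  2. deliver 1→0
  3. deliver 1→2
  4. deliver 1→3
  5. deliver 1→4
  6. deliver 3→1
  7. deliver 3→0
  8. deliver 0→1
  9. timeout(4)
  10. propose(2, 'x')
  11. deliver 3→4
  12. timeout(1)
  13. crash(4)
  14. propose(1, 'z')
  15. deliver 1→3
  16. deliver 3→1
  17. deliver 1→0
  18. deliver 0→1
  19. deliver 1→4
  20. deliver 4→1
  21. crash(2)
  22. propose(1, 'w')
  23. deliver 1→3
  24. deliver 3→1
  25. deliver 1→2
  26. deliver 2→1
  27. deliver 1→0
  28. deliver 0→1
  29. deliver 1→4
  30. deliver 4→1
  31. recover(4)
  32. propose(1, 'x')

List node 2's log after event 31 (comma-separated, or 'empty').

[1] timeout(1) → N1(prim v1 [-])
[2] deliver 1→0 → N0(back v1 [-])
[3] deliver 1→2 → N2(back v1 [-])
[4] deliver 1→3 → N3(back v1 [-])
[5] deliver 1→4 → N4(back v1 [-])
[6] deliver 3→1 → ∅
[7] deliver 3→0 → ∅
[8] deliver 0→1 → ∅
[9] timeout(4) → N4(back v2 [-])
[10] propose(2,'x') → ∅
[11] deliver 3→4 → ∅
[12] timeout(1) → N1(back v2 [-])
[13] crash(4) → N4(✗back v2 [-])
[14] propose(1,'z') → ∅
[15] deliver 1→3 → N3(back v2 [-])
[16] deliver 3→1 → ∅
[17] deliver 1→0 → N0(back v2 [-])
[18] deliver 0→1 → ∅
[19] deliver 1→4 → ∅
[20] deliver 4→1 → ∅
[21] crash(2) → N2(✗back v1 [-])
[22] propose(1,'w') → ∅
[23] deliver 1→3 → ∅
[24] deliver 3→1 → ∅
[25] deliver 1→2 → ∅
[26] deliver 2→1 → ∅
[27] deliver 1→0 → ∅
[28] deliver 0→1 → ∅
[29] deliver 1→4 → ∅
[30] deliver 4→1 → ∅
[31] recover(4) → N4(back v2 [-])

empty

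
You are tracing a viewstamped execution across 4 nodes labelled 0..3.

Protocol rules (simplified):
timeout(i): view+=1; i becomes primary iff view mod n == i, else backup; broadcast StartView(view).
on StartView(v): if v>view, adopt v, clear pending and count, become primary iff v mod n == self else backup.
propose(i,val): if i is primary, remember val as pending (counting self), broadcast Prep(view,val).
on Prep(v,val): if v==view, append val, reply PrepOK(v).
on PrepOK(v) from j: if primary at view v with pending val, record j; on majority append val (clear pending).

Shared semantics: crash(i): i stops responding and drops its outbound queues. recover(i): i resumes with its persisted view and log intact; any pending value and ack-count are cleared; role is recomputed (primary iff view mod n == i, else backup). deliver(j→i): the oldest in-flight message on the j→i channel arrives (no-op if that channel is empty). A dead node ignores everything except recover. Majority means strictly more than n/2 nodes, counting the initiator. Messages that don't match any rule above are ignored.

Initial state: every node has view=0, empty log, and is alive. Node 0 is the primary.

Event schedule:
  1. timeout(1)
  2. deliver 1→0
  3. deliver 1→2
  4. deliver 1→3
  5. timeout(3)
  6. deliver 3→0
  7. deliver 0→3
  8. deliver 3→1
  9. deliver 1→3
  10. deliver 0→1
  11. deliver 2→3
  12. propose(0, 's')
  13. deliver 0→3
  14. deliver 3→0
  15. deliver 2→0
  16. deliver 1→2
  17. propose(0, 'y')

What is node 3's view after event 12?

2

step 1 timeout(1): 1={prim,v=1,log=-}
step 2 deliver 1→0: 0={back,v=1,log=-}
step 3 deliver 1→2: 2={back,v=1,log=-}
step 4 deliver 1→3: 3={back,v=1,log=-}
step 5 timeout(3): 3={back,v=2,log=-}
step 6 deliver 3→0: 0={back,v=2,log=-}
step 7 deliver 0→3: —
step 8 deliver 3→1: 1={back,v=2,log=-}
step 9 deliver 1→3: —
step 10 deliver 0→1: —
step 11 deliver 2→3: —
step 12 propose(0,'s'): —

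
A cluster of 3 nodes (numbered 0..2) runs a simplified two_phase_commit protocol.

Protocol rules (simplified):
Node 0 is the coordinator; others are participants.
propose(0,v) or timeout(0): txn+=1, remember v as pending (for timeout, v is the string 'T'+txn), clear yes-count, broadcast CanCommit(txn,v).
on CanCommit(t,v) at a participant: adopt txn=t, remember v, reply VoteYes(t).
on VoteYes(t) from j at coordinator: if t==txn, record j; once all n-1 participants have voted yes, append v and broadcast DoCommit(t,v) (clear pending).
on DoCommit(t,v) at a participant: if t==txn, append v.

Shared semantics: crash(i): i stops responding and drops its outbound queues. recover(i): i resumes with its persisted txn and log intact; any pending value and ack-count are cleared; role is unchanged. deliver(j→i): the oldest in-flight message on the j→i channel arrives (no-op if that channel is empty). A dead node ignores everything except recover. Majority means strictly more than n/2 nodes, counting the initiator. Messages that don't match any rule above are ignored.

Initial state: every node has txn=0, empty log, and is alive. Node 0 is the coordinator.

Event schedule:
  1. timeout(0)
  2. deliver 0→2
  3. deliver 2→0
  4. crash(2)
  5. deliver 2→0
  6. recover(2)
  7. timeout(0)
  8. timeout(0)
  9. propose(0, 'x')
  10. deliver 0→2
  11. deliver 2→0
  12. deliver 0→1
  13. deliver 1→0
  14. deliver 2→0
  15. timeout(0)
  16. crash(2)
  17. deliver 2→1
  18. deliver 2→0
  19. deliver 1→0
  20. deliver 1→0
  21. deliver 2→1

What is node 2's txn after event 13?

1. timeout(0):  <0:coor t1 ->
2. deliver 0→2:  <2:part t1 ->
3. deliver 2→0:  nop
4. crash(2):  <2:✗part t1 ->
5. deliver 2→0:  nop
6. recover(2):  <2:part t1 ->
7. timeout(0):  <0:coor t2 ->
8. timeout(0):  <0:coor t3 ->
9. propose(0,'x'):  <0:coor t4 ->
10. deliver 0→2:  <2:part t2 ->
11. deliver 2→0:  nop
12. deliver 0→1:  <1:part t1 ->
13. deliver 1→0:  nop

2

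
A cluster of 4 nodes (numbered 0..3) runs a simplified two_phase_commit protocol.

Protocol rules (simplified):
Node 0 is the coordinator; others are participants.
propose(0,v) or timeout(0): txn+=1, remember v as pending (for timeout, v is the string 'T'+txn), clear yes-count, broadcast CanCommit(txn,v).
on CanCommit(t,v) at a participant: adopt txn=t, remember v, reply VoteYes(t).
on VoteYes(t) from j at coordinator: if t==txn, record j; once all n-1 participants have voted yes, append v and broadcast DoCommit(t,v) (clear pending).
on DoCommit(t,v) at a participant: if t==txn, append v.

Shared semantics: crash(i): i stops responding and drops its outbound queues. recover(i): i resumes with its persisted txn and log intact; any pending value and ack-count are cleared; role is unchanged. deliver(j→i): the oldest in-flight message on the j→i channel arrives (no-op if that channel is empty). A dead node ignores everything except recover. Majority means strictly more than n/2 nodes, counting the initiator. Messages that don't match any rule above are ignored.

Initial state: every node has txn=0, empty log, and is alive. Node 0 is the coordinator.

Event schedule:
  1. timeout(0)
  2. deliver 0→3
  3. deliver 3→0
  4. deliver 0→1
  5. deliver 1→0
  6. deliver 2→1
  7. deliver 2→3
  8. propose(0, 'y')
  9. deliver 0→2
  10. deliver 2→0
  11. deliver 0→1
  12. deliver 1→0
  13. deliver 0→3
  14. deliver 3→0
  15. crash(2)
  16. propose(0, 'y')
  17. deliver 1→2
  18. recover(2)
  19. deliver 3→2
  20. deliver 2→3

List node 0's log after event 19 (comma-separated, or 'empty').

empty

after 1 — timeout(0): n0:coor/t1/[-]
after 2 — deliver 0→3: n3:part/t1/[-]
after 3 — deliver 3→0: ·
after 4 — deliver 0→1: n1:part/t1/[-]
after 5 — deliver 1→0: ·
after 6 — deliver 2→1: ·
after 7 — deliver 2→3: ·
after 8 — propose(0,'y'): n0:coor/t2/[-]
after 9 — deliver 0→2: n2:part/t1/[-]
after 10 — deliver 2→0: ·
after 11 — deliver 0→1: n1:part/t2/[-]
after 12 — deliver 1→0: ·
after 13 — deliver 0→3: n3:part/t2/[-]
after 14 — deliver 3→0: ·
after 15 — crash(2): n2:✗part/t1/[-]
after 16 — propose(0,'y'): n0:coor/t3/[-]
after 17 — deliver 1→2: ·
after 18 — recover(2): n2:part/t1/[-]
after 19 — deliver 3→2: ·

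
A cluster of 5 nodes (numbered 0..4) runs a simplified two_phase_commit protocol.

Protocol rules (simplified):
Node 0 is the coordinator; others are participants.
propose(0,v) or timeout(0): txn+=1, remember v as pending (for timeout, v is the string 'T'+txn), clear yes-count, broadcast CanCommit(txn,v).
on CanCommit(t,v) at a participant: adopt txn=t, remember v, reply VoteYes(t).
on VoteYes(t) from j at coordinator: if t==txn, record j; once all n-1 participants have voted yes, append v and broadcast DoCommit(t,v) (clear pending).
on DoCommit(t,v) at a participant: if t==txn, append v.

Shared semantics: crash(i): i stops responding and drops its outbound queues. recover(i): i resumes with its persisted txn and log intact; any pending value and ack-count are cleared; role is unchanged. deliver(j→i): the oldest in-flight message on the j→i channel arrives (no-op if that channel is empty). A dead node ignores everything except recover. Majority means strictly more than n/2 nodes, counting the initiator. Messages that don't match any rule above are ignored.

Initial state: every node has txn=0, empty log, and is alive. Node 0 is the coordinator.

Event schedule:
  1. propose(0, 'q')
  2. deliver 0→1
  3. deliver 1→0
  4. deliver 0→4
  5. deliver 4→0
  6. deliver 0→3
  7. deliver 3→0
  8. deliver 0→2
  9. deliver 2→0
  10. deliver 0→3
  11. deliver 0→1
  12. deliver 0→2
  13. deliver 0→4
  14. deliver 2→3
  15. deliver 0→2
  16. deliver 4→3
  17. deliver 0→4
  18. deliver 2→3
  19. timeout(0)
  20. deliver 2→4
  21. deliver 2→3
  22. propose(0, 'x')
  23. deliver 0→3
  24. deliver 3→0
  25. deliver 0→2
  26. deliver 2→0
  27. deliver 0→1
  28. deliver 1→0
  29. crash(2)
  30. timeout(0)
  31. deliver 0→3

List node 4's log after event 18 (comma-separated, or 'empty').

e1 propose(0,'q'): 0[coor,t=1,-]
e2 deliver 0→1: 1[part,t=1,-]
e3 deliver 1→0: ·
e4 deliver 0→4: 4[part,t=1,-]
e5 deliver 4→0: ·
e6 deliver 0→3: 3[part,t=1,-]
e7 deliver 3→0: ·
e8 deliver 0→2: 2[part,t=1,-]
e9 deliver 2→0: 0[coor,t=1,q]
e10 deliver 0→3: 3[part,t=1,q]
e11 deliver 0→1: 1[part,t=1,q]
e12 deliver 0→2: 2[part,t=1,q]
e13 deliver 0→4: 4[part,t=1,q]
e14 deliver 2→3: ·
e15 deliver 0→2: ·
e16 deliver 4→3: ·
e17 deliver 0→4: ·
e18 deliver 2→3: ·

q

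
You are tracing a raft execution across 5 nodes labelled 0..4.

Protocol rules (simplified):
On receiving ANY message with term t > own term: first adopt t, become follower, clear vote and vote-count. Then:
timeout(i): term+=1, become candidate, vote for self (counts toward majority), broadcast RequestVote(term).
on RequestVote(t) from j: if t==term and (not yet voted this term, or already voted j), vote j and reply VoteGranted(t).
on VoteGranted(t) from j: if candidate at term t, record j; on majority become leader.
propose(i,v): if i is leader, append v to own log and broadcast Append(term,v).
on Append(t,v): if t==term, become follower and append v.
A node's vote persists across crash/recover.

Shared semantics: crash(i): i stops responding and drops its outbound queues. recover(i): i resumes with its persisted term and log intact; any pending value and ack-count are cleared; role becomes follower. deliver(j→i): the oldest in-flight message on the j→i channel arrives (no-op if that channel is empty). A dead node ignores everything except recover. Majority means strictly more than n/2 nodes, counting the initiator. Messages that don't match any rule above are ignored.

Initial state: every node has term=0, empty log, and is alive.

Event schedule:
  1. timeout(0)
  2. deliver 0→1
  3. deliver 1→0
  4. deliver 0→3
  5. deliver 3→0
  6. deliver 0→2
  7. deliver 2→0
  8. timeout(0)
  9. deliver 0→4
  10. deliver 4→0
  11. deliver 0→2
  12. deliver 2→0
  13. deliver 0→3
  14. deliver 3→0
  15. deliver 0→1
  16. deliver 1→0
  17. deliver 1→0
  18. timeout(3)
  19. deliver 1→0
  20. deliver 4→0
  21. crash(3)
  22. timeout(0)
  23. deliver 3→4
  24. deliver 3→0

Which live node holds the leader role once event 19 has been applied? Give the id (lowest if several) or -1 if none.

0

[1] timeout(0) → N0(cand t1 [-])
[2] deliver 0→1 → N1(foll t1 [-])
[3] deliver 1→0 → ∅
[4] deliver 0→3 → N3(foll t1 [-])
[5] deliver 3→0 → N0(lead t1 [-])
[6] deliver 0→2 → N2(foll t1 [-])
[7] deliver 2→0 → ∅
[8] timeout(0) → N0(cand t2 [-])
[9] deliver 0→4 → N4(foll t1 [-])
[10] deliver 4→0 → ∅
[11] deliver 0→2 → N2(foll t2 [-])
[12] deliver 2→0 → ∅
[13] deliver 0→3 → N3(foll t2 [-])
[14] deliver 3→0 → N0(lead t2 [-])
[15] deliver 0→1 → N1(foll t2 [-])
[16] deliver 1→0 → ∅
[17] deliver 1→0 → ∅
[18] timeout(3) → N3(cand t3 [-])
[19] deliver 1→0 → ∅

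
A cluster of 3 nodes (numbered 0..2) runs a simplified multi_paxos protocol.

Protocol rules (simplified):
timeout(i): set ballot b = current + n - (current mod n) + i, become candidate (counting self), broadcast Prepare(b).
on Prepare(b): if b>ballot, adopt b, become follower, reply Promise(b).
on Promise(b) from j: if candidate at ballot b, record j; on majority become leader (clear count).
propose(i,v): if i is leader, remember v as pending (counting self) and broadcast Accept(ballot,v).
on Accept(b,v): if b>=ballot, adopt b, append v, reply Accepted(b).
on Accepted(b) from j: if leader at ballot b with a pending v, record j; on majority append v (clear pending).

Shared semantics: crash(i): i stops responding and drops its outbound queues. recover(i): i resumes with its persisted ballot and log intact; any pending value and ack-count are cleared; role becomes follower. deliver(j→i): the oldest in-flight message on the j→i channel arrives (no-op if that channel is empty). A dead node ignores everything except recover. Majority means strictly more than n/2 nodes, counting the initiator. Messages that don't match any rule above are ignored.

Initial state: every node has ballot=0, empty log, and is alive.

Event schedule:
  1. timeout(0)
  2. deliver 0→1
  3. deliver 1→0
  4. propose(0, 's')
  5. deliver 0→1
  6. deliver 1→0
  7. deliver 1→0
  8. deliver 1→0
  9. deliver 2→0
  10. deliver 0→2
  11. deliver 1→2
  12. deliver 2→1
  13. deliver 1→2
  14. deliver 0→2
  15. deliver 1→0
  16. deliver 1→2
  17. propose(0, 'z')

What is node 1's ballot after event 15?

1. timeout(0):  <0:cand b3 ->
2. deliver 0→1:  <1:foll b3 ->
3. deliver 1→0:  <0:lead b3 ->
4. propose(0,'s'):  nop
5. deliver 0→1:  <1:foll b3 s>
6. deliver 1→0:  <0:lead b3 s>
7. deliver 1→0:  nop
8. deliver 1→0:  nop
9. deliver 2→0:  nop
10. deliver 0→2:  <2:foll b3 ->
11. deliver 1→2:  nop
12. deliver 2→1:  nop
13. deliver 1→2:  nop
14. deliver 0→2:  <2:foll b3 s>
15. deliver 1→0:  nop

3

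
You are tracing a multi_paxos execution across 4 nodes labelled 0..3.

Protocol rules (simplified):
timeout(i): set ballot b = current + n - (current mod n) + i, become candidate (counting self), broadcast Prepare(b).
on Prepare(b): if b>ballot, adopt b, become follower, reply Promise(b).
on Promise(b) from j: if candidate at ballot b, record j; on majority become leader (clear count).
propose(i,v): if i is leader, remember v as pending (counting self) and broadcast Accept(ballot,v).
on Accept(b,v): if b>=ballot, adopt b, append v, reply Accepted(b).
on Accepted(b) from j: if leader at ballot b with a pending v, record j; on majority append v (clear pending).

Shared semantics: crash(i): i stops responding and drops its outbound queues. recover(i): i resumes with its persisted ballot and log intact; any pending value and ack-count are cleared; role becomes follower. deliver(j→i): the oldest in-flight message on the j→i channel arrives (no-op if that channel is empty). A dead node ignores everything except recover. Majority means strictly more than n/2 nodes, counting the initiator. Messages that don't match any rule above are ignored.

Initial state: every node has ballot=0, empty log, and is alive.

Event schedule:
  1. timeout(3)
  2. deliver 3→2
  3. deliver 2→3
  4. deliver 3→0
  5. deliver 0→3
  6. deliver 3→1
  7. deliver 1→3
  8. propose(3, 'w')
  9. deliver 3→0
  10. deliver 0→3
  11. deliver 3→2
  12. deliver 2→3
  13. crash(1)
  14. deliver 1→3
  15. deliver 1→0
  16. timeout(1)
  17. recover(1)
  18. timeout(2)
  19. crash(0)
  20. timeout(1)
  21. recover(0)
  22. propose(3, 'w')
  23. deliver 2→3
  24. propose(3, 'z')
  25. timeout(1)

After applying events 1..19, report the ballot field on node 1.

step 1 timeout(3): 3={cand,b=7,log=-}
step 2 deliver 3→2: 2={foll,b=7,log=-}
step 3 deliver 2→3: —
step 4 deliver 3→0: 0={foll,b=7,log=-}
step 5 deliver 0→3: 3={lead,b=7,log=-}
step 6 deliver 3→1: 1={foll,b=7,log=-}
step 7 deliver 1→3: —
step 8 propose(3,'w'): —
step 9 deliver 3→0: 0={foll,b=7,log=w}
step 10 deliver 0→3: —
step 11 deliver 3→2: 2={foll,b=7,log=w}
step 12 deliver 2→3: 3={lead,b=7,log=w}
step 13 crash(1): 1={✗foll,b=7,log=-}
step 14 deliver 1→3: —
step 15 deliver 1→0: —
step 16 timeout(1): —
step 17 recover(1): 1={foll,b=7,log=-}
step 18 timeout(2): 2={cand,b=10,log=w}
step 19 crash(0): 0={✗foll,b=7,log=w}

7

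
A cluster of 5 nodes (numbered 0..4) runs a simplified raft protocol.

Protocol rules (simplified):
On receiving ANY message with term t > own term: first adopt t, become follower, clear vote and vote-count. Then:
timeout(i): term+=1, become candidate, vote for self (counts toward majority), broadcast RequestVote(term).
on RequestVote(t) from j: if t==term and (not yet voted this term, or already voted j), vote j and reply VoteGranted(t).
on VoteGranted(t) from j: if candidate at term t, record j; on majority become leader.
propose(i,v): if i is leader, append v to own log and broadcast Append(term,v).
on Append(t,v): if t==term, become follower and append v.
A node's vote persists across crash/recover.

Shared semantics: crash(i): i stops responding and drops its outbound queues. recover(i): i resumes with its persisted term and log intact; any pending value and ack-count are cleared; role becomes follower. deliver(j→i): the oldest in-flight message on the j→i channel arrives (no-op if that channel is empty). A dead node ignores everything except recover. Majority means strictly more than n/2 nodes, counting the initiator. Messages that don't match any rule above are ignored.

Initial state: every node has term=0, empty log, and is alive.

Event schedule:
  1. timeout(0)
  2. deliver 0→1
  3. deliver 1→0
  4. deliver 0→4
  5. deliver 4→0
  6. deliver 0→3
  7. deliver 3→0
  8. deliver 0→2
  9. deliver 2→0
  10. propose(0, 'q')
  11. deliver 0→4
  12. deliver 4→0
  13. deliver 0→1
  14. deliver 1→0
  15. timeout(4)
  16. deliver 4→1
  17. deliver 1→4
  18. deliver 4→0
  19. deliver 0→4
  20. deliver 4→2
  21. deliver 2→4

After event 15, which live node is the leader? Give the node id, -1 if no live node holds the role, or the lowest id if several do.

[1] timeout(0) → N0(cand t1 [-])
[2] deliver 0→1 → N1(foll t1 [-])
[3] deliver 1→0 → ∅
[4] deliver 0→4 → N4(foll t1 [-])
[5] deliver 4→0 → N0(lead t1 [-])
[6] deliver 0→3 → N3(foll t1 [-])
[7] deliver 3→0 → ∅
[8] deliver 0→2 → N2(foll t1 [-])
[9] deliver 2→0 → ∅
[10] propose(0,'q') → N0(lead t1 [q])
[11] deliver 0→4 → N4(foll t1 [q])
[12] deliver 4→0 → ∅
[13] deliver 0→1 → N1(foll t1 [q])
[14] deliver 1→0 → ∅
[15] timeout(4) → N4(cand t2 [q])

0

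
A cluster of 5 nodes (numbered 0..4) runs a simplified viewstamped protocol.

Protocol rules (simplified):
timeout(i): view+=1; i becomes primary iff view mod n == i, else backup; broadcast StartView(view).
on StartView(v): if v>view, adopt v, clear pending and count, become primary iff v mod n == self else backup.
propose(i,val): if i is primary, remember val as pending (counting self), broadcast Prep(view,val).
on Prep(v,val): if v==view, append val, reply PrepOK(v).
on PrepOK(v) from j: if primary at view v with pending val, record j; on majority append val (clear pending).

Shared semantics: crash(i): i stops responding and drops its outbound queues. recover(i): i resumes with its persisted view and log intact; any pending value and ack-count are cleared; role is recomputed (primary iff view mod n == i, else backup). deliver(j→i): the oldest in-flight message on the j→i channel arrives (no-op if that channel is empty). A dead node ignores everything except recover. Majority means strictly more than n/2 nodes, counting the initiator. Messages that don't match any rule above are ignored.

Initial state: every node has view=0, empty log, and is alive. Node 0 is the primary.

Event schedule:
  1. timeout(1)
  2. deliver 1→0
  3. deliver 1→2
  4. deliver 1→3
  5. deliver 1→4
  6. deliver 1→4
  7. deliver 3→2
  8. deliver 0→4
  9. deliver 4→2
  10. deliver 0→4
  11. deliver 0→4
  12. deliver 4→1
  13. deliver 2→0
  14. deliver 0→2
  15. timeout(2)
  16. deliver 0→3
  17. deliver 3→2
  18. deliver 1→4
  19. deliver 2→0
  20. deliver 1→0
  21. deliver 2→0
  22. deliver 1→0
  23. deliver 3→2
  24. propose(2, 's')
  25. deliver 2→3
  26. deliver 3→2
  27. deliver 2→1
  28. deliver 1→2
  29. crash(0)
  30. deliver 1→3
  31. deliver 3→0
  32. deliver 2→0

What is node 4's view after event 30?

[1] timeout(1) → N1(prim v1 [-])
[2] deliver 1→0 → N0(back v1 [-])
[3] deliver 1→2 → N2(back v1 [-])
[4] deliver 1→3 → N3(back v1 [-])
[5] deliver 1→4 → N4(back v1 [-])
[6] deliver 1→4 → ∅
[7] deliver 3→2 → ∅
[8] deliver 0→4 → ∅
[9] deliver 4→2 → ∅
[10] deliver 0→4 → ∅
[11] deliver 0→4 → ∅
[12] deliver 4→1 → ∅
[13] deliver 2→0 → ∅
[14] deliver 0→2 → ∅
[15] timeout(2) → N2(prim v2 [-])
[16] deliver 0→3 → ∅
[17] deliver 3→2 → ∅
[18] deliver 1→4 → ∅
[19] deliver 2→0 → N0(back v2 [-])
[20] deliver 1→0 → ∅
[21] deliver 2→0 → ∅
[22] deliver 1→0 → ∅
[23] deliver 3→2 → ∅
[24] propose(2,'s') → ∅
[25] deliver 2→3 → N3(back v2 [-])
[26] deliver 3→2 → ∅
[27] deliver 2→1 → N1(back v2 [-])
[28] deliver 1→2 → ∅
[29] crash(0) → N0(✗back v2 [-])
[30] deliver 1→3 → ∅

1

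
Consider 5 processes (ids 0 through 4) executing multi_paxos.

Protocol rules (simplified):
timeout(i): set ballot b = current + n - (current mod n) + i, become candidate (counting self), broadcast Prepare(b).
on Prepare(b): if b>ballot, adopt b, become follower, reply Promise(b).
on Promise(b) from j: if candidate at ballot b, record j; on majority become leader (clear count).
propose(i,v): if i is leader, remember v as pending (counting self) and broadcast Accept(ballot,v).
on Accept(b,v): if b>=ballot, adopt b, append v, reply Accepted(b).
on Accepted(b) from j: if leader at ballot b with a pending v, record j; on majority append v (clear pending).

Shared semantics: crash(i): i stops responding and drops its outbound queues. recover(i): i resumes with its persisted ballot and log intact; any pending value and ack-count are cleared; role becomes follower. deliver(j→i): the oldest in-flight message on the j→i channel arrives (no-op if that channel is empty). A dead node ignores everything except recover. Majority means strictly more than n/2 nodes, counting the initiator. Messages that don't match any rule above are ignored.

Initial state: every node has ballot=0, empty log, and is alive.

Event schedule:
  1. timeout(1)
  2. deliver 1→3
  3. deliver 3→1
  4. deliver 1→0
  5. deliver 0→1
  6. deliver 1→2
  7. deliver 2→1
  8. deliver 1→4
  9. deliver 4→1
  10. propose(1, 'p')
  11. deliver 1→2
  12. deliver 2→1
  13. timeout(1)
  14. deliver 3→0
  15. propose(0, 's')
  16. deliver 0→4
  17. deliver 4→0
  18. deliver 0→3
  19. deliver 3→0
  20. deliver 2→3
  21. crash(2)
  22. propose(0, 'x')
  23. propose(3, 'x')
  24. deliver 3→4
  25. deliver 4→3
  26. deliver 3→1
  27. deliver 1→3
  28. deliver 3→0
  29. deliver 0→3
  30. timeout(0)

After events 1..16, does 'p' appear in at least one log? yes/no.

step 1 timeout(1): 1={cand,b=6,log=-}
step 2 deliver 1→3: 3={foll,b=6,log=-}
step 3 deliver 3→1: —
step 4 deliver 1→0: 0={foll,b=6,log=-}
step 5 deliver 0→1: 1={lead,b=6,log=-}
step 6 deliver 1→2: 2={foll,b=6,log=-}
step 7 deliver 2→1: —
step 8 deliver 1→4: 4={foll,b=6,log=-}
step 9 deliver 4→1: —
step 10 propose(1,'p'): —
step 11 deliver 1→2: 2={foll,b=6,log=p}
step 12 deliver 2→1: —
step 13 timeout(1): 1={cand,b=11,log=-}
step 14 deliver 3→0: —
step 15 propose(0,'s'): —
step 16 deliver 0→4: —

yes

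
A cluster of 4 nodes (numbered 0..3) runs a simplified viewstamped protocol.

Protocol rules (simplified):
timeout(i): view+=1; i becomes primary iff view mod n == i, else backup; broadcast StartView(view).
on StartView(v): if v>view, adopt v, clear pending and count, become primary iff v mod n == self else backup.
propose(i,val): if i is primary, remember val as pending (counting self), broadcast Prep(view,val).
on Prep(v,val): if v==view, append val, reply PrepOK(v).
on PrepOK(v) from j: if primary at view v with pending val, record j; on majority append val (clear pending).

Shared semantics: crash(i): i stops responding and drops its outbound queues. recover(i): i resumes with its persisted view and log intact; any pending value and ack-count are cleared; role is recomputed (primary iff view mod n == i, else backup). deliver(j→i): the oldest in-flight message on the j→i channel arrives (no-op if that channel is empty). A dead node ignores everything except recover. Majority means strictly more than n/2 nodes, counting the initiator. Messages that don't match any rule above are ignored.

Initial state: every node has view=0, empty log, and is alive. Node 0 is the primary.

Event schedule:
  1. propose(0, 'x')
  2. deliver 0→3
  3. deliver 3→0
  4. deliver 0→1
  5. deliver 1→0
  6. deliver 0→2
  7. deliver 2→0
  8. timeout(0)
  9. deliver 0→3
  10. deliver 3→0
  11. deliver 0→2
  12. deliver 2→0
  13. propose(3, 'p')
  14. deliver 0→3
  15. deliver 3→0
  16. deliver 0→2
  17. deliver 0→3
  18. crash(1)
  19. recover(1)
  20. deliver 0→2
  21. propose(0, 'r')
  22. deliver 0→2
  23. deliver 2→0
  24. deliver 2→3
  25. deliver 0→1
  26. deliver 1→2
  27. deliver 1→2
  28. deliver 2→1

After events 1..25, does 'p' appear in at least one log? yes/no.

1. propose(0,'x'):  nop
2. deliver 0→3:  <3:back v0 x>
3. deliver 3→0:  nop
4. deliver 0→1:  <1:back v0 x>
5. deliver 1→0:  <0:prim v0 x>
6. deliver 0→2:  <2:back v0 x>
7. deliver 2→0:  nop
8. timeout(0):  <0:back v1 x>
9. deliver 0→3:  <3:back v1 x>
10. deliver 3→0:  nop
11. deliver 0→2:  <2:back v1 x>
12. deliver 2→0:  nop
13. propose(3,'p'):  nop
14. deliver 0→3:  nop
15. deliver 3→0:  nop
16. deliver 0→2:  nop
17. deliver 0→3:  nop
18. crash(1):  <1:✗back v0 x>
19. recover(1):  <1:back v0 x>
20. deliver 0→2:  nop
21. propose(0,'r'):  nop
22. deliver 0→2:  nop
23. deliver 2→0:  nop
24. deliver 2→3:  nop
25. deliver 0→1:  <1:prim v1 x>

no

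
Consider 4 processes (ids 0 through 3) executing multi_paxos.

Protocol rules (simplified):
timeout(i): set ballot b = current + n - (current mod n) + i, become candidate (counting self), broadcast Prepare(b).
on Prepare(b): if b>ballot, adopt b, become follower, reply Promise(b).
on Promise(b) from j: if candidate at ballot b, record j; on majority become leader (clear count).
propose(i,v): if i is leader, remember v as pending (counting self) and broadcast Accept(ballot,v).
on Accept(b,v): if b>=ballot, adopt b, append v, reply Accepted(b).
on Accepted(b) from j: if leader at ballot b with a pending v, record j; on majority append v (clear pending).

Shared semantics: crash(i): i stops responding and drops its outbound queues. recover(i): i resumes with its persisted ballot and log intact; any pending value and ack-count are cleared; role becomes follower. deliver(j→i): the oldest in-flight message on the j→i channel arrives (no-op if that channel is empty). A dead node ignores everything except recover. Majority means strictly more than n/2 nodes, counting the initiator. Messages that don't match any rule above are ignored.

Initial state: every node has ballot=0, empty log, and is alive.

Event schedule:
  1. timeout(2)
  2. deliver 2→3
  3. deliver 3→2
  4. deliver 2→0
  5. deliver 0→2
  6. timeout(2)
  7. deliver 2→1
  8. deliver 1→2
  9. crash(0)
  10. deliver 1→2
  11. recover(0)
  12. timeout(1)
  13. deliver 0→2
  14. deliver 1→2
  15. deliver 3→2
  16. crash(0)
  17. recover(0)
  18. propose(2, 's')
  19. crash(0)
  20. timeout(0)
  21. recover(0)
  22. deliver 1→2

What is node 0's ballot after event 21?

e1 timeout(2): 2[cand,b=6,-]
e2 deliver 2→3: 3[foll,b=6,-]
e3 deliver 3→2: ·
e4 deliver 2→0: 0[foll,b=6,-]
e5 deliver 0→2: 2[lead,b=6,-]
e6 timeout(2): 2[cand,b=10,-]
e7 deliver 2→1: 1[foll,b=6,-]
e8 deliver 1→2: ·
e9 crash(0): 0[✗foll,b=6,-]
e10 deliver 1→2: ·
e11 recover(0): 0[foll,b=6,-]
e12 timeout(1): 1[cand,b=9,-]
e13 deliver 0→2: ·
e14 deliver 1→2: ·
e15 deliver 3→2: ·
e16 crash(0): 0[✗foll,b=6,-]
e17 recover(0): 0[foll,b=6,-]
e18 propose(2,'s'): ·
e19 crash(0): 0[✗foll,b=6,-]
e20 timeout(0): ·
e21 recover(0): 0[foll,b=6,-]

6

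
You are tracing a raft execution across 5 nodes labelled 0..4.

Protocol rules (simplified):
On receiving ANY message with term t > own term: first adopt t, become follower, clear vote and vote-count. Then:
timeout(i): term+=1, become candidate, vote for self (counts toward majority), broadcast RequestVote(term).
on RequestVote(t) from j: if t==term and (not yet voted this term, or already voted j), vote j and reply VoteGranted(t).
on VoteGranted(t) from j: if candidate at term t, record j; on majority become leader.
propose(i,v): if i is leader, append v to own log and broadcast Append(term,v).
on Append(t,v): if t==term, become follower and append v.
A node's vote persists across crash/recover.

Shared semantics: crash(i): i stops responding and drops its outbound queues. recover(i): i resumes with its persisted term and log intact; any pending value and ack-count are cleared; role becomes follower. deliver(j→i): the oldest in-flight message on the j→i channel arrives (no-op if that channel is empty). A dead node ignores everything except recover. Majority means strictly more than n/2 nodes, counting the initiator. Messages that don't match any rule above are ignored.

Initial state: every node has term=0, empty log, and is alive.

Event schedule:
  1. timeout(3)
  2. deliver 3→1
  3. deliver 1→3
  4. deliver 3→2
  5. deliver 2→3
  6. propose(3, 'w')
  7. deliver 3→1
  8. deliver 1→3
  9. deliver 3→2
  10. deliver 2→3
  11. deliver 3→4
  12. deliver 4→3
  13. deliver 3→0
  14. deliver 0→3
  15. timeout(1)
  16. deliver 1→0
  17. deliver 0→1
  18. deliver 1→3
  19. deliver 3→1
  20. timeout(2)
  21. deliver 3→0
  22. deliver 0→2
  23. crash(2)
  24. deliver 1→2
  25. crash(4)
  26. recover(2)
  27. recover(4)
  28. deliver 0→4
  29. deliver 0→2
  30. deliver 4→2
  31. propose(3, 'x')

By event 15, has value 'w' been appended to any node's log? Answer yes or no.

after 1 — timeout(3): n3:cand/t1/[-]
after 2 — deliver 3→1: n1:foll/t1/[-]
after 3 — deliver 1→3: ·
after 4 — deliver 3→2: n2:foll/t1/[-]
after 5 — deliver 2→3: n3:lead/t1/[-]
after 6 — propose(3,'w'): n3:lead/t1/[w]
after 7 — deliver 3→1: n1:foll/t1/[w]
after 8 — deliver 1→3: ·
after 9 — deliver 3→2: n2:foll/t1/[w]
after 10 — deliver 2→3: ·
after 11 — deliver 3→4: n4:foll/t1/[-]
after 12 — deliver 4→3: ·
after 13 — deliver 3→0: n0:foll/t1/[-]
after 14 — deliver 0→3: ·
after 15 — timeout(1): n1:cand/t2/[w]

yes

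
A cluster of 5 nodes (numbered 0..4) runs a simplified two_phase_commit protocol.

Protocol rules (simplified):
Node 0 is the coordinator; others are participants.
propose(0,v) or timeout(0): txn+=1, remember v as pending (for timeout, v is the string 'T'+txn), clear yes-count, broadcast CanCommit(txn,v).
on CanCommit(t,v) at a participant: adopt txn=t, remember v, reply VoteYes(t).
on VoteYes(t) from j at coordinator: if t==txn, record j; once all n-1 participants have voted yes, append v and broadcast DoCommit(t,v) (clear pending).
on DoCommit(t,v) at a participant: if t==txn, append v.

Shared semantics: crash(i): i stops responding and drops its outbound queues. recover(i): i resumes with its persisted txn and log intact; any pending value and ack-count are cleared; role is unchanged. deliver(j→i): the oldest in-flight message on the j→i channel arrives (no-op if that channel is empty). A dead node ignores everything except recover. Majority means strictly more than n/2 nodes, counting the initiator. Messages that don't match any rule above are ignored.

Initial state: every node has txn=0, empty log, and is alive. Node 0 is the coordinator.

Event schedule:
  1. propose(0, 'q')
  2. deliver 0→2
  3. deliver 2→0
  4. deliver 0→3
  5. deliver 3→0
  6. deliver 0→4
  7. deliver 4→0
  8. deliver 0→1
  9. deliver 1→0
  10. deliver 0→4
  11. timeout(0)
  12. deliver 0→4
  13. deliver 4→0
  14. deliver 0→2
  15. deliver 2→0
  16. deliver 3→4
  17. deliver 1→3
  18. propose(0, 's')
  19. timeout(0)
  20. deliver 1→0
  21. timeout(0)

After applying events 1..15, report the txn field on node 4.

2

[1] propose(0,'q') → N0(coor t1 [-])
[2] deliver 0→2 → N2(part t1 [-])
[3] deliver 2→0 → ∅
[4] deliver 0→3 → N3(part t1 [-])
[5] deliver 3→0 → ∅
[6] deliver 0→4 → N4(part t1 [-])
[7] deliver 4→0 → ∅
[8] deliver 0→1 → N1(part t1 [-])
[9] deliver 1→0 → N0(coor t1 [q])
[10] deliver 0→4 → N4(part t1 [q])
[11] timeout(0) → N0(coor t2 [q])
[12] deliver 0→4 → N4(part t2 [q])
[13] deliver 4→0 → ∅
[14] deliver 0→2 → N2(part t1 [q])
[15] deliver 2→0 → ∅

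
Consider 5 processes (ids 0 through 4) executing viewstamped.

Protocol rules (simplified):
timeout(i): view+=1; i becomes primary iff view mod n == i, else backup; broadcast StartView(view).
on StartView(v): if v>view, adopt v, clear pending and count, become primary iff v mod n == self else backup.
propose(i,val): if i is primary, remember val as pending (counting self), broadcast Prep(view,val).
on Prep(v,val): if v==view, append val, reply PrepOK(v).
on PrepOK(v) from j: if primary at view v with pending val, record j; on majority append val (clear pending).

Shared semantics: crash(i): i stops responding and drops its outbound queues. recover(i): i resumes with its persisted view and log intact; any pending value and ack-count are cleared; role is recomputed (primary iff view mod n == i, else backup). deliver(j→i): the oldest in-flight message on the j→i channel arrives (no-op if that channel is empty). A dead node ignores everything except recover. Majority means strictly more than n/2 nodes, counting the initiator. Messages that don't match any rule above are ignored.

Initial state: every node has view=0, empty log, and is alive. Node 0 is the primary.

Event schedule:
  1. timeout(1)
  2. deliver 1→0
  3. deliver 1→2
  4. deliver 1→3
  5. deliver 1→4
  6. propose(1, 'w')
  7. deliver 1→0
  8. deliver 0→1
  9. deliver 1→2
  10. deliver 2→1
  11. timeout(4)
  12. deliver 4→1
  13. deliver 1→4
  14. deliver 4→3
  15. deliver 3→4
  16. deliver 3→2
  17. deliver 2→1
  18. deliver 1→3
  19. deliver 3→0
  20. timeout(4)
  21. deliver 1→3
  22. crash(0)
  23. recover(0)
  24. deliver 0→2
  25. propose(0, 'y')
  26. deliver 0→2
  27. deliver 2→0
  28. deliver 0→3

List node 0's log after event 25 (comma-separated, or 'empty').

step 1 timeout(1): 1={prim,v=1,log=-}
step 2 deliver 1→0: 0={back,v=1,log=-}
step 3 deliver 1→2: 2={back,v=1,log=-}
step 4 deliver 1→3: 3={back,v=1,log=-}
step 5 deliver 1→4: 4={back,v=1,log=-}
step 6 propose(1,'w'): —
step 7 deliver 1→0: 0={back,v=1,log=w}
step 8 deliver 0→1: —
step 9 deliver 1→2: 2={back,v=1,log=w}
step 10 deliver 2→1: 1={prim,v=1,log=w}
step 11 timeout(4): 4={back,v=2,log=-}
step 12 deliver 4→1: 1={back,v=2,log=w}
step 13 deliver 1→4: —
step 14 deliver 4→3: 3={back,v=2,log=-}
step 15 deliver 3→4: —
step 16 deliver 3→2: —
step 17 deliver 2→1: —
step 18 deliver 1→3: —
step 19 deliver 3→0: —
step 20 timeout(4): 4={back,v=3,log=-}
step 21 deliver 1→3: —
step 22 crash(0): 0={✗back,v=1,log=w}
step 23 recover(0): 0={back,v=1,log=w}
step 24 deliver 0→2: —
step 25 propose(0,'y'): —

w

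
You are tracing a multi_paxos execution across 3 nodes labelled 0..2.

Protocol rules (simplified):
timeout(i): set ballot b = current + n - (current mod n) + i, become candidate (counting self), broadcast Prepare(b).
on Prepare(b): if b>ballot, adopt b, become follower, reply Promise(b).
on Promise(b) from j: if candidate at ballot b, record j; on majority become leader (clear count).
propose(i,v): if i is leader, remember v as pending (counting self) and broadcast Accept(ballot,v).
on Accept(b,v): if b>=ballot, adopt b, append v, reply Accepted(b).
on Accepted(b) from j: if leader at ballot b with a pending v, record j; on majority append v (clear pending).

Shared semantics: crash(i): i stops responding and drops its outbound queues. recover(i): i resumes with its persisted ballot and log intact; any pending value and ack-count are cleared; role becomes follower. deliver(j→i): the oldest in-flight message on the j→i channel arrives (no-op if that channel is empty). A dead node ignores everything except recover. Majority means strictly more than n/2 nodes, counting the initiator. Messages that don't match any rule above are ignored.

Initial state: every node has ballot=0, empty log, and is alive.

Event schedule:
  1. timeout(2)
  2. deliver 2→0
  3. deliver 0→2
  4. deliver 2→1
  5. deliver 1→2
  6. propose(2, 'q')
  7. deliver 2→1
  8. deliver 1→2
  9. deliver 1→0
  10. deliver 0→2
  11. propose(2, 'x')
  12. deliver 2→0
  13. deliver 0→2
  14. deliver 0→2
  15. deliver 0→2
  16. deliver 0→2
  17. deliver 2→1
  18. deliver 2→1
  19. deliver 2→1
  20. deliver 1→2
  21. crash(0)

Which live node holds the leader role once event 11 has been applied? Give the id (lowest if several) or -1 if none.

1. timeout(2):  <2:cand b5 ->
2. deliver 2→0:  <0:foll b5 ->
3. deliver 0→2:  <2:lead b5 ->
4. deliver 2→1:  <1:foll b5 ->
5. deliver 1→2:  nop
6. propose(2,'q'):  nop
7. deliver 2→1:  <1:foll b5 q>
8. deliver 1→2:  <2:lead b5 q>
9. deliver 1→0:  nop
10. deliver 0→2:  nop
11. propose(2,'x'):  nop

2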